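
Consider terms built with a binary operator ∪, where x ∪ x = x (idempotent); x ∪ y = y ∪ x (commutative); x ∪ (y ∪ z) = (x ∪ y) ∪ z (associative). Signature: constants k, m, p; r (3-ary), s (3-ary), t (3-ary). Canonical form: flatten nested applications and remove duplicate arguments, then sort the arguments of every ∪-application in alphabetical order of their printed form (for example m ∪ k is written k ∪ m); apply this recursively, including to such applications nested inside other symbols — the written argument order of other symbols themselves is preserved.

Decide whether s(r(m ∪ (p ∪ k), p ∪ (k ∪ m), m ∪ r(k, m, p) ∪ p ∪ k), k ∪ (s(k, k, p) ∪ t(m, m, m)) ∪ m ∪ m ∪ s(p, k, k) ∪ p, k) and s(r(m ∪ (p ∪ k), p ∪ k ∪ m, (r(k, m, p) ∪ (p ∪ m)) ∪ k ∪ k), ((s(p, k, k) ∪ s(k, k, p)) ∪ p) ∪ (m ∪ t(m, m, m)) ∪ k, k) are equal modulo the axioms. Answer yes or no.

Answer: yes — both canonical forms are s(r(k ∪ m ∪ p, k ∪ m ∪ p, k ∪ m ∪ p ∪ r(k, m, p)), k ∪ m ∪ p ∪ s(k, k, p) ∪ s(p, k, k) ∪ t(m, m, m), k)

Derivation:
Left:  s(r(m ∪ (p ∪ k), p ∪ (k ∪ m), m ∪ r(k, m, p) ∪ p ∪ k), k ∪ (s(k, k, p) ∪ t(m, m, m)) ∪ m ∪ m ∪ s(p, k, k) ∪ p, k)
  Descend into:  k ∪ (s(k, k, p) ∪ t(m, m, m)) ∪ m ∪ m ∪ s(p, k, k) ∪ p
  Merge nested applications:  k ∪ s(k, k, p) ∪ t(m, m, m) ∪ m ∪ m ∪ s(p, k, k) ∪ p
  Deduplicate:  drop duplicate m
  Sort arguments:  k ∪ m ∪ p ∪ s(k, k, p) ∪ s(p, k, k) ∪ t(m, m, m)
  Put back:  s(r(k ∪ m ∪ p, k ∪ m ∪ p, k ∪ m ∪ p ∪ r(k, m, p)), k ∪ m ∪ p ∪ s(k, k, p) ∪ s(p, k, k) ∪ t(m, m, m), k)
Right:  s(r(m ∪ (p ∪ k), p ∪ k ∪ m, (r(k, m, p) ∪ (p ∪ m)) ∪ k ∪ k), ((s(p, k, k) ∪ s(k, k, p)) ∪ p) ∪ (m ∪ t(m, m, m)) ∪ k, k)
  Focus inside:  ((s(p, k, k) ∪ s(k, k, p)) ∪ p) ∪ (m ∪ t(m, m, m)) ∪ k
  Un-nest:  s(p, k, k) ∪ s(k, k, p) ∪ p ∪ m ∪ t(m, m, m) ∪ k
  Sort arguments:  k ∪ m ∪ p ∪ s(k, k, p) ∪ s(p, k, k) ∪ t(m, m, m)
  Rebuild:  s(r(k ∪ m ∪ p, k ∪ m ∪ p, k ∪ m ∪ p ∪ r(k, m, p)), k ∪ m ∪ p ∪ s(k, k, p) ∪ s(p, k, k) ∪ t(m, m, m), k)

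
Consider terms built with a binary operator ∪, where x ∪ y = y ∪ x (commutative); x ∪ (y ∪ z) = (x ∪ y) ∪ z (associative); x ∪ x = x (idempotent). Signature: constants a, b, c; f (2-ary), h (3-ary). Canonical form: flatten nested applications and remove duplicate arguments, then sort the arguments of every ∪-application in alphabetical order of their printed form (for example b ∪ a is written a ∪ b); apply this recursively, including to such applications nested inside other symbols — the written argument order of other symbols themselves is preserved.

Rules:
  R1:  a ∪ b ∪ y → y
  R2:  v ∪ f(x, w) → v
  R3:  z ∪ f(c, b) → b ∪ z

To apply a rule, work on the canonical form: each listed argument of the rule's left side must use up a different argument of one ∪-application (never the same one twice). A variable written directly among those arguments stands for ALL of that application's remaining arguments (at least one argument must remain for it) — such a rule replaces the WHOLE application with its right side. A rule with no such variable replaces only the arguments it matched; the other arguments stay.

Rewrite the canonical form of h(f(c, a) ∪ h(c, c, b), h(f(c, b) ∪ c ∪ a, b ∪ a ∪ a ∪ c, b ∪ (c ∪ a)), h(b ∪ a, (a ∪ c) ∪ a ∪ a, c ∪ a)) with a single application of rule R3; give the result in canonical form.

Answer: h(f(c, a) ∪ h(c, c, b), h(a ∪ b ∪ c, a ∪ b ∪ c, a ∪ b ∪ c), h(a ∪ b, a ∪ c, a ∪ c))

Derivation:
Canonical form:  h(f(c, a) ∪ h(c, c, b), h(a ∪ c ∪ f(c, b), a ∪ b ∪ c, a ∪ b ∪ c), h(a ∪ b, a ∪ c, a ∪ c))
R3 matches:  uses f(c, b);  z := a ∪ c
The variable takes the whole remainder — replace the entire application.
Giving:  h(f(c, a) ∪ h(c, c, b), h(a ∪ b ∪ c, a ∪ b ∪ c, a ∪ b ∪ c), h(a ∪ b, a ∪ c, a ∪ c))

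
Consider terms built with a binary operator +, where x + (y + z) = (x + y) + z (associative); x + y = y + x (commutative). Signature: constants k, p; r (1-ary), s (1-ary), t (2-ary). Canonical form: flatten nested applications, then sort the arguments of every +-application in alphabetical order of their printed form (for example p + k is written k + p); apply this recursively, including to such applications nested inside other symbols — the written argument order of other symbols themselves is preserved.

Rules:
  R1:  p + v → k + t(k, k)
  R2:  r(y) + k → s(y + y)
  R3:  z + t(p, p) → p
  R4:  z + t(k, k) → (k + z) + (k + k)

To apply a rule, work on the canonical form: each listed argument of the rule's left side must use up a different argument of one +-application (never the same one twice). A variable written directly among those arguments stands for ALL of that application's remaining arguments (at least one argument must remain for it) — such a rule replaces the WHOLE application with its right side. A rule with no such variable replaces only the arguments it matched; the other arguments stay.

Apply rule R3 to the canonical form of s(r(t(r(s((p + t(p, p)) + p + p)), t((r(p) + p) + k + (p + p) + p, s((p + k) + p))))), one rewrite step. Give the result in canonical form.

Canonical form:  s(r(t(r(s(p + p + p + t(p, p))), t(k + p + p + p + p + r(p), s(k + p + p)))))
Match R3:  consume t(p, p);  z := p + p + p
The extension variable absorbs all remaining arguments, so the whole application is rewritten.
Result:  s(r(t(r(s(p)), t(k + p + p + p + p + r(p), s(k + p + p)))))

Answer: s(r(t(r(s(p)), t(k + p + p + p + p + r(p), s(k + p + p)))))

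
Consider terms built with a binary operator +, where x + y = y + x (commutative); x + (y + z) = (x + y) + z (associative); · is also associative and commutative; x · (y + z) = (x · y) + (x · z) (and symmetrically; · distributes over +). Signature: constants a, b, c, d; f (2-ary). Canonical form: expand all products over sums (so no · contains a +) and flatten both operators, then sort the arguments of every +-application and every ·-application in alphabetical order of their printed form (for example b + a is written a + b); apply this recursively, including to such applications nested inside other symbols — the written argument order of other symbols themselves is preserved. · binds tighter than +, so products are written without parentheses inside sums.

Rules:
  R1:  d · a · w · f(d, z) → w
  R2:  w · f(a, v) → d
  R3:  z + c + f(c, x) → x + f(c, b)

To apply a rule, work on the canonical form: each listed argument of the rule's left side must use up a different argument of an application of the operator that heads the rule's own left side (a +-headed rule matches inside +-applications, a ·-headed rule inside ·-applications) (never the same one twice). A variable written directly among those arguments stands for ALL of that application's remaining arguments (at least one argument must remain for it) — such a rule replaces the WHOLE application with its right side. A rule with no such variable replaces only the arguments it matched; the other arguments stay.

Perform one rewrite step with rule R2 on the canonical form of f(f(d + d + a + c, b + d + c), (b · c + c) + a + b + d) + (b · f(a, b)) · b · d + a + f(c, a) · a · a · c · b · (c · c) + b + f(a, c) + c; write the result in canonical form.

Canonical form:  a + a · a · b · c · c · c · f(c, a) + b + b · b · d · f(a, b) + c + f(a, c) + f(f(a + c + d + d, b + c + d), a + b + b · c + c + d)
Match R2:  consume f(a, b);  v := b, w := b · b · d
The variable takes the whole remainder — replace the entire application.
Giving:  a + a · a · b · c · c · c · f(c, a) + b + c + d + f(a, c) + f(f(a + c + d + d, b + c + d), a + b + b · c + c + d)

Answer: a + a · a · b · c · c · c · f(c, a) + b + c + d + f(a, c) + f(f(a + c + d + d, b + c + d), a + b + b · c + c + d)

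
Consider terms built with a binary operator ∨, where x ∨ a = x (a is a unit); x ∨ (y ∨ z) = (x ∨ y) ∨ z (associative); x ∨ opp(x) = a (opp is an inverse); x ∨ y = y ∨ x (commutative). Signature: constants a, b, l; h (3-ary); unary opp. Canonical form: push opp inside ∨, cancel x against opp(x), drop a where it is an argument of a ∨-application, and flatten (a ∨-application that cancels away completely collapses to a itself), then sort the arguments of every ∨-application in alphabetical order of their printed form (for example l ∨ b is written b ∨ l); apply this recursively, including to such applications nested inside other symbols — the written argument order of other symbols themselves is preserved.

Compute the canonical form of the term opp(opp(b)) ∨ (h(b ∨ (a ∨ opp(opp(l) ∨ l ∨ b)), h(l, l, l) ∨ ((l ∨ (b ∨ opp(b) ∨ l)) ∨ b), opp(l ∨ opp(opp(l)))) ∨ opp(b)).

Answer: h(a, b ∨ h(l, l, l) ∨ l ∨ l, opp(l) ∨ opp(l))

Derivation:
Push opp inside:  distribute opp over ∨ and collapse double opp
Cancel inverse pairs:  b cancels
Combine occurrences:  h(a, b ∨ h(l, l, l) ∨ l ∨ l, opp(l) ∨ opp(l))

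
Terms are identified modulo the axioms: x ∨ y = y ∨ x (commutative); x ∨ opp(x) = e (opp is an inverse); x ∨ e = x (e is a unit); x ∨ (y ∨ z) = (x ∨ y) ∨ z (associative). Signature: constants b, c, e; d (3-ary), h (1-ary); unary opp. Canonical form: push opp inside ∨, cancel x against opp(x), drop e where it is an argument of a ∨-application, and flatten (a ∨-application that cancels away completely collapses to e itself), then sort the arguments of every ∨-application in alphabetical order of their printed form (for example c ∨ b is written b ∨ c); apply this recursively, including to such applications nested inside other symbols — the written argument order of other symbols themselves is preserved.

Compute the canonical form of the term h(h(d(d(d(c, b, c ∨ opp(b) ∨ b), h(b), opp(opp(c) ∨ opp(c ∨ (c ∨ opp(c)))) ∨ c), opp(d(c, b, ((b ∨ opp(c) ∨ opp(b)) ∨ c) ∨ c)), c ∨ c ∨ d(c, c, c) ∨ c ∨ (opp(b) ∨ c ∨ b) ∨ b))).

Answer: h(h(d(d(d(c, b, c), h(b), c ∨ c ∨ c), opp(d(c, b, c)), b ∨ c ∨ c ∨ c ∨ c ∨ d(c, c, c))))

Derivation:
Work inside:  c ∨ c ∨ d(c, c, c) ∨ c ∨ (opp(b) ∨ c ∨ b) ∨ b
Collect terms:  c ∨ c ∨ c ∨ c ∨ d(c, c, c) ∨ b
Sort:  b ∨ c ∨ c ∨ c ∨ c ∨ d(c, c, c)
Reassemble:  h(h(d(d(d(c, b, c), h(b), c ∨ c ∨ c), opp(d(c, b, c)), b ∨ c ∨ c ∨ c ∨ c ∨ d(c, c, c))))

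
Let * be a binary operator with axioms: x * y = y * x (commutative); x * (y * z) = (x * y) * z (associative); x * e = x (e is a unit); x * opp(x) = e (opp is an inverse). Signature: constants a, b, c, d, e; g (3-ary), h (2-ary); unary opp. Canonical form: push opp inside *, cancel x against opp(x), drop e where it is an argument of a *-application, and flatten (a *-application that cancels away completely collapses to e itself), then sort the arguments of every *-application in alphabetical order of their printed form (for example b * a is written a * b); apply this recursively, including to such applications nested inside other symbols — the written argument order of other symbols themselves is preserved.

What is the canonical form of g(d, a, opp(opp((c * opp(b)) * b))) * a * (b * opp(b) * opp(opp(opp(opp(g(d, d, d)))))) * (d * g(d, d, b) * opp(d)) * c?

Answer: a * c * g(d, a, c) * g(d, d, b) * g(d, d, d)

Derivation:
Push opp inside:  distribute opp over * and collapse double opp
Cancel:  b cancels; d cancels
Collect terms:  g(d, a, c) * a * g(d, d, d) * g(d, d, b) * c
Order the arguments:  a * c * g(d, a, c) * g(d, d, b) * g(d, d, d)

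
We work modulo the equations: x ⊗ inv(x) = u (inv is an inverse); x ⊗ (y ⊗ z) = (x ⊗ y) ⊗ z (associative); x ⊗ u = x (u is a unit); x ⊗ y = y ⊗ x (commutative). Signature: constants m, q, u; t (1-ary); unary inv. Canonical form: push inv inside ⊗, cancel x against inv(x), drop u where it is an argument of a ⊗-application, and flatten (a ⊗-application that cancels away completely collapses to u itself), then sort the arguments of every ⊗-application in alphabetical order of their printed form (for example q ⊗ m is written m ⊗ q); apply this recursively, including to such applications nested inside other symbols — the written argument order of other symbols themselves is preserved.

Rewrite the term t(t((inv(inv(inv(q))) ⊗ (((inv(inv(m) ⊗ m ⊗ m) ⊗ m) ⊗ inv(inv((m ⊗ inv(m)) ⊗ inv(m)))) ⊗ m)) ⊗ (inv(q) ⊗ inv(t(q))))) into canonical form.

Answer: t(t(inv(q) ⊗ inv(q) ⊗ inv(t(q))))

Derivation:
Work inside:  (inv(inv(inv(q))) ⊗ (((inv(inv(m) ⊗ m ⊗ m) ⊗ m) ⊗ inv(inv((m ⊗ inv(m)) ⊗ inv(m)))) ⊗ m)) ⊗ (inv(q) ⊗ inv(t(q)))
Push inv inside:  distribute inv over ⊗ and collapse double inv
Cancel inverse pairs:  m cancels
Collect terms:  inv(q) ⊗ inv(q) ⊗ inv(t(q))
Rebuild:  t(t(inv(q) ⊗ inv(q) ⊗ inv(t(q))))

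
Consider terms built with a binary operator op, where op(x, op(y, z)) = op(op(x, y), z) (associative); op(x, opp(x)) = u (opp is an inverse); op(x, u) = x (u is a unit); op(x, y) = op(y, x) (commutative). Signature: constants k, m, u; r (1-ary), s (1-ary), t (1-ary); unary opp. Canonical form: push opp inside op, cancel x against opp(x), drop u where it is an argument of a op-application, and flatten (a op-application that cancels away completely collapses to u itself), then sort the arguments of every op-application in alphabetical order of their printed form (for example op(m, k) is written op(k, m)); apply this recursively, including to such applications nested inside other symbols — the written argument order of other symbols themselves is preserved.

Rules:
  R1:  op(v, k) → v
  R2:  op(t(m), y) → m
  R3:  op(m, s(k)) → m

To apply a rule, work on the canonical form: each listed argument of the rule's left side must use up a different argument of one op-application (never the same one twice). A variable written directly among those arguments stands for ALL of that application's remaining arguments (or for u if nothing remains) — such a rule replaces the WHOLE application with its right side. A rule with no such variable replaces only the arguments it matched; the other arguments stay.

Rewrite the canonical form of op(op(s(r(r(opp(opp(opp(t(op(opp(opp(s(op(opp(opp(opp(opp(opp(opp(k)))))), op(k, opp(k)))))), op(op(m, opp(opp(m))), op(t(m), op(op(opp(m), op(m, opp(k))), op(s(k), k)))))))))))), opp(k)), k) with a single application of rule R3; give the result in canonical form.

Canonical form:  s(r(r(opp(t(op(m, m, s(k), s(k), t(m)))))))
Apply R3:  consuming m, s(k)
New term:  s(r(r(opp(t(op(m, m, s(k), t(m)))))))

Answer: s(r(r(opp(t(op(m, m, s(k), t(m)))))))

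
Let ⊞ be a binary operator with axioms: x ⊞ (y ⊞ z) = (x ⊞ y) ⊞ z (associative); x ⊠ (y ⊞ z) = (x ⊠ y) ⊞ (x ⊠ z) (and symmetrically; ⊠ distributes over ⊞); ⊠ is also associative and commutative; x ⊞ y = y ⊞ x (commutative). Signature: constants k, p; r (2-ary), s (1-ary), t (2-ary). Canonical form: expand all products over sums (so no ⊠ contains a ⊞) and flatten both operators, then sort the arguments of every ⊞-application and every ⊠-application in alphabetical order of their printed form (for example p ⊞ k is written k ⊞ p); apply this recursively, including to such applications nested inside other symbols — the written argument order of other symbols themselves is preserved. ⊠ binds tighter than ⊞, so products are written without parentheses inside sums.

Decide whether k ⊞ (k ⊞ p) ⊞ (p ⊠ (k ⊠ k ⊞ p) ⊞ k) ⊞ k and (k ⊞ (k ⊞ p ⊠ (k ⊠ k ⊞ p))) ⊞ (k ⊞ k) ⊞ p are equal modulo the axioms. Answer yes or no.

Left:  k ⊞ (k ⊞ p) ⊞ (p ⊠ (k ⊠ k ⊞ p) ⊞ k) ⊞ k
  Expand products over sums:  k ⊞ k ⊞ p ⊞ k ⊠ k ⊠ p ⊞ p ⊠ p ⊞ k ⊞ k
  Sort:  k ⊞ k ⊞ k ⊞ k ⊞ k ⊠ k ⊠ p ⊞ p ⊞ p ⊠ p
Right:  (k ⊞ (k ⊞ p ⊠ (k ⊠ k ⊞ p))) ⊞ (k ⊞ k) ⊞ p
  Expand products over sums:  k ⊞ k ⊞ k ⊠ k ⊠ p ⊞ p ⊠ p ⊞ k ⊞ k ⊞ p
  Order the arguments:  k ⊞ k ⊞ k ⊞ k ⊞ k ⊠ k ⊠ p ⊞ p ⊞ p ⊠ p

Answer: yes — both canonical forms are k ⊞ k ⊞ k ⊞ k ⊞ k ⊠ k ⊠ p ⊞ p ⊞ p ⊠ p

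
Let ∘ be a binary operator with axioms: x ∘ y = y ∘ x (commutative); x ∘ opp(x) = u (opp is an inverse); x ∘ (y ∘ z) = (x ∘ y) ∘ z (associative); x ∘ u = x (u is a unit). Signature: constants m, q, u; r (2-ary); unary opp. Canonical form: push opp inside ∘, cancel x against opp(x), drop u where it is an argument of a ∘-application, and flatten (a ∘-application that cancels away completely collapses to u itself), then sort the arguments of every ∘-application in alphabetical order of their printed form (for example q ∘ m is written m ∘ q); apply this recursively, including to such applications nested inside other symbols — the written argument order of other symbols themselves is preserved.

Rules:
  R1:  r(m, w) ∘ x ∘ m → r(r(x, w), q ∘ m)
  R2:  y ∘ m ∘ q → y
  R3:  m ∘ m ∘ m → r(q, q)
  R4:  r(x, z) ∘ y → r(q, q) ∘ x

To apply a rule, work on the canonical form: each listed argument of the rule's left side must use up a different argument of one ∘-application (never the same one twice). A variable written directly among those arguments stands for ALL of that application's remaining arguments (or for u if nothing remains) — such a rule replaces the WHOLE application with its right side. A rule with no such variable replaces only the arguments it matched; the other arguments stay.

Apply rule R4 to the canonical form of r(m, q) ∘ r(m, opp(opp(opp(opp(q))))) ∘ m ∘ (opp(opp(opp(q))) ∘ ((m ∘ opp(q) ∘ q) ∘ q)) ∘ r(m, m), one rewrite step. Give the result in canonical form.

Canonical form:  m ∘ m ∘ r(m, m) ∘ r(m, q) ∘ r(m, q)
Match R4:  consume r(m, m);  x := m, y := m ∘ m ∘ r(m, q) ∘ r(m, q), z := m
Every leftover argument binds to the variable; the entire application is replaced.
Giving:  m ∘ r(q, q)

Answer: m ∘ r(q, q)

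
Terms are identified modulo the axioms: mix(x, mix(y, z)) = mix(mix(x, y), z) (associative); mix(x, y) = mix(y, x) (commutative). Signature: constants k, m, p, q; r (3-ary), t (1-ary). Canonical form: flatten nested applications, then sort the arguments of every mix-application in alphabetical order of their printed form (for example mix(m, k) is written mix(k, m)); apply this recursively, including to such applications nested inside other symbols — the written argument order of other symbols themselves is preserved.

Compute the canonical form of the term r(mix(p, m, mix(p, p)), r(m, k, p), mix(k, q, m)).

Focus inside:  mix(p, m, mix(p, p))
Un-nest:  mix(p, m, p, p)
Order the arguments:  mix(m, p, p, p)
Reassemble:  r(mix(m, p, p, p), r(m, k, p), mix(k, m, q))

Answer: r(mix(m, p, p, p), r(m, k, p), mix(k, m, q))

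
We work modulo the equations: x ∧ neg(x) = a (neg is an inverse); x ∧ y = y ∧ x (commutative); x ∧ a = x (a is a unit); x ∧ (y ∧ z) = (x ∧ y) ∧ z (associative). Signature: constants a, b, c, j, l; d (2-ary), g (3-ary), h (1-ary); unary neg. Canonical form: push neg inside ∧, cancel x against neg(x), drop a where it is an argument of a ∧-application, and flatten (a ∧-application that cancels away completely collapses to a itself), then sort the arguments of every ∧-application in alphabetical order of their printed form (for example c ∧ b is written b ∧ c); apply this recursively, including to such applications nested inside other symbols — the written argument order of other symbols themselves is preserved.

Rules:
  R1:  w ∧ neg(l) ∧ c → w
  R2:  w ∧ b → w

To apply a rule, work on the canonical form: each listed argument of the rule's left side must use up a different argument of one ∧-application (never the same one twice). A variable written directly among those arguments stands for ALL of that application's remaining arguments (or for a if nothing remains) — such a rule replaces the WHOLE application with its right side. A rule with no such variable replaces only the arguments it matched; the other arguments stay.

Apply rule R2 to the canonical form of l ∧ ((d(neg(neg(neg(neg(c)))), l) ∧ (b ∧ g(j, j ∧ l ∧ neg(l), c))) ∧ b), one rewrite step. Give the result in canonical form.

Answer: b ∧ d(c, l) ∧ g(j, j, c) ∧ l

Derivation:
Canonical form:  b ∧ b ∧ d(c, l) ∧ g(j, j, c) ∧ l
Match R2:  consume b;  w := b ∧ d(c, l) ∧ g(j, j, c) ∧ l
The extension variable absorbs all remaining arguments, so the whole application is rewritten.
New term:  b ∧ d(c, l) ∧ g(j, j, c) ∧ l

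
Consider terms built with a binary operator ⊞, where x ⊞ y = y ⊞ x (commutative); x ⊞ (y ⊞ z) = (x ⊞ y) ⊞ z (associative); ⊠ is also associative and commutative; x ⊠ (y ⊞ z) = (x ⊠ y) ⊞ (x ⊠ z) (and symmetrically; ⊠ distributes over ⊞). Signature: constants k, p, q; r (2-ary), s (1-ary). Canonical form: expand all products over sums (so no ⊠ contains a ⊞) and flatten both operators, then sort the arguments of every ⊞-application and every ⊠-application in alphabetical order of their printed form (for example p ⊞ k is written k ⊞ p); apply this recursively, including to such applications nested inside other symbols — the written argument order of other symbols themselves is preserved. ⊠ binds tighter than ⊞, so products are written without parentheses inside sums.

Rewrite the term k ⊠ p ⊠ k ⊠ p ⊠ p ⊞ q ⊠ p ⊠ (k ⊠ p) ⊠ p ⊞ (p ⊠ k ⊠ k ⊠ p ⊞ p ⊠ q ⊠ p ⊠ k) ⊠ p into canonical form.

Expand:  k ⊠ k ⊠ p ⊠ p ⊠ p ⊞ k ⊠ p ⊠ p ⊠ p ⊠ q ⊞ k ⊠ k ⊠ p ⊠ p ⊠ p ⊞ k ⊠ p ⊠ p ⊠ p ⊠ q
Sort arguments:  k ⊠ k ⊠ p ⊠ p ⊠ p ⊞ k ⊠ k ⊠ p ⊠ p ⊠ p ⊞ k ⊠ p ⊠ p ⊠ p ⊠ q ⊞ k ⊠ p ⊠ p ⊠ p ⊠ q

Answer: k ⊠ k ⊠ p ⊠ p ⊠ p ⊞ k ⊠ k ⊠ p ⊠ p ⊠ p ⊞ k ⊠ p ⊠ p ⊠ p ⊠ q ⊞ k ⊠ p ⊠ p ⊠ p ⊠ q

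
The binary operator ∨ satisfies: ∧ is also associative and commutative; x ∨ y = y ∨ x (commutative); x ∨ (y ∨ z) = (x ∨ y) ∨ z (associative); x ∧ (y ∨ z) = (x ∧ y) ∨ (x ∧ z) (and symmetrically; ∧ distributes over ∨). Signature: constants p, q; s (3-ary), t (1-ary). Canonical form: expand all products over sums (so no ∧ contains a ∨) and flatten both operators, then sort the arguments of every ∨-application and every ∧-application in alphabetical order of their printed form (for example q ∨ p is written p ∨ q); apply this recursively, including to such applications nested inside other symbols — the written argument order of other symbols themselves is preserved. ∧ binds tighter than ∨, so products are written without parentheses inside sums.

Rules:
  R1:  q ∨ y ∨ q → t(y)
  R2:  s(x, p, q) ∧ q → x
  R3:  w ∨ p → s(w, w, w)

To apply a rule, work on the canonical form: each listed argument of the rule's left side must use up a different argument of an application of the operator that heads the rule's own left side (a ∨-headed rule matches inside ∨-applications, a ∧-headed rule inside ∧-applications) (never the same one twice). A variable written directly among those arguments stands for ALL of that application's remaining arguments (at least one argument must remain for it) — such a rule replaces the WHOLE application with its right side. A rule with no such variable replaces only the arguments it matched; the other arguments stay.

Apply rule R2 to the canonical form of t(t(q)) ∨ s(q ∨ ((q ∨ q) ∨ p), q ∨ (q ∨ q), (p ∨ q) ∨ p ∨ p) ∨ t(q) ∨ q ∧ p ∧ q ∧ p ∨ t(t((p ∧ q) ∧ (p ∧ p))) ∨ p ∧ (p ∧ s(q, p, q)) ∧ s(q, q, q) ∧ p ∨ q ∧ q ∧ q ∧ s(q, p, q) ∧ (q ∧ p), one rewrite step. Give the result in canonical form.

Canonical form:  p ∧ p ∧ p ∧ s(q, p, q) ∧ s(q, q, q) ∨ p ∧ p ∧ q ∧ q ∨ p ∧ q ∧ q ∧ q ∧ q ∧ s(q, p, q) ∨ s(p ∨ q ∨ q ∨ q, q ∨ q ∨ q, p ∨ p ∨ p ∨ q) ∨ t(q) ∨ t(t(p ∧ p ∧ p ∧ q)) ∨ t(t(q))
Match R2:  consume q, s(q, p, q);  x := q
Giving:  p ∧ p ∧ p ∧ s(q, p, q) ∧ s(q, q, q) ∨ p ∧ p ∧ q ∧ q ∨ p ∧ q ∧ q ∧ q ∧ q ∨ s(p ∨ q ∨ q ∨ q, q ∨ q ∨ q, p ∨ p ∨ p ∨ q) ∨ t(q) ∨ t(t(p ∧ p ∧ p ∧ q)) ∨ t(t(q))

Answer: p ∧ p ∧ p ∧ s(q, p, q) ∧ s(q, q, q) ∨ p ∧ p ∧ q ∧ q ∨ p ∧ q ∧ q ∧ q ∧ q ∨ s(p ∨ q ∨ q ∨ q, q ∨ q ∨ q, p ∨ p ∨ p ∨ q) ∨ t(q) ∨ t(t(p ∧ p ∧ p ∧ q)) ∨ t(t(q))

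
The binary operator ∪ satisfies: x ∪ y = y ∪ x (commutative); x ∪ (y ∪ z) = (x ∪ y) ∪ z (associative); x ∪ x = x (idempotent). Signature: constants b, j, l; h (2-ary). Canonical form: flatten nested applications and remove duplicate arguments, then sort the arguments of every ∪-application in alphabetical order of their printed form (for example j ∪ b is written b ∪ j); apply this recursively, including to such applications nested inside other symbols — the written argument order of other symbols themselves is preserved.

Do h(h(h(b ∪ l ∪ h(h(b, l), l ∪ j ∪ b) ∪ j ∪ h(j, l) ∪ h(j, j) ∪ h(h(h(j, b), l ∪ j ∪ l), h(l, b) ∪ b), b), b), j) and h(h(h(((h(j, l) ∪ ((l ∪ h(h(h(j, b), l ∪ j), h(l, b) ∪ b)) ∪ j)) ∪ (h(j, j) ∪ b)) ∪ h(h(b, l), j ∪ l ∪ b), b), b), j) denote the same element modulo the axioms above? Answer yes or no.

Left:  h(h(h(b ∪ l ∪ h(h(b, l), l ∪ j ∪ b) ∪ j ∪ h(j, l) ∪ h(j, j) ∪ h(h(h(j, b), l ∪ j ∪ l), h(l, b) ∪ b), b), b), j)
  Descend into:  b ∪ l ∪ h(h(b, l), l ∪ j ∪ b) ∪ j ∪ h(j, l) ∪ h(j, j) ∪ h(h(h(j, b), l ∪ j ∪ l), h(l, b) ∪ b)
  Canonicalize subterm:  h(h(b, l), l ∪ j ∪ b)  →  h(h(b, l), b ∪ j ∪ l)
  Canonicalize subterm:  h(h(h(j, b), l ∪ j ∪ l), h(l, b) ∪ b)  →  h(h(h(j, b), j ∪ l), b ∪ h(l, b))
  Sort arguments:  b ∪ h(h(b, l), b ∪ j ∪ l) ∪ h(h(h(j, b), j ∪ l), b ∪ h(l, b)) ∪ h(j, j) ∪ h(j, l) ∪ j ∪ l
  Reassemble:  h(h(h(b ∪ h(h(b, l), b ∪ j ∪ l) ∪ h(h(h(j, b), j ∪ l), b ∪ h(l, b)) ∪ h(j, j) ∪ h(j, l) ∪ j ∪ l, b), b), j)
Right:  h(h(h(((h(j, l) ∪ ((l ∪ h(h(h(j, b), l ∪ j), h(l, b) ∪ b)) ∪ j)) ∪ (h(j, j) ∪ b)) ∪ h(h(b, l), j ∪ l ∪ b), b), b), j)
  Descend into:  ((h(j, l) ∪ ((l ∪ h(h(h(j, b), l ∪ j), h(l, b) ∪ b)) ∪ j)) ∪ (h(j, j) ∪ b)) ∪ h(h(b, l), j ∪ l ∪ b)
  Un-nest:  h(j, l) ∪ l ∪ h(h(h(j, b), l ∪ j), h(l, b) ∪ b) ∪ j ∪ h(j, j) ∪ b ∪ h(h(b, l), j ∪ l ∪ b)
  Simplify inside:  h(h(h(j, b), l ∪ j), h(l, b) ∪ b)  →  h(h(h(j, b), j ∪ l), b ∪ h(l, b))
  Inside:  h(h(b, l), j ∪ l ∪ b)  →  h(h(b, l), b ∪ j ∪ l)
  Sort:  b ∪ h(h(b, l), b ∪ j ∪ l) ∪ h(h(h(j, b), j ∪ l), b ∪ h(l, b)) ∪ h(j, j) ∪ h(j, l) ∪ j ∪ l
  Reassemble:  h(h(h(b ∪ h(h(b, l), b ∪ j ∪ l) ∪ h(h(h(j, b), j ∪ l), b ∪ h(l, b)) ∪ h(j, j) ∪ h(j, l) ∪ j ∪ l, b), b), j)

Answer: yes — both canonical forms are h(h(h(b ∪ h(h(b, l), b ∪ j ∪ l) ∪ h(h(h(j, b), j ∪ l), b ∪ h(l, b)) ∪ h(j, j) ∪ h(j, l) ∪ j ∪ l, b), b), j)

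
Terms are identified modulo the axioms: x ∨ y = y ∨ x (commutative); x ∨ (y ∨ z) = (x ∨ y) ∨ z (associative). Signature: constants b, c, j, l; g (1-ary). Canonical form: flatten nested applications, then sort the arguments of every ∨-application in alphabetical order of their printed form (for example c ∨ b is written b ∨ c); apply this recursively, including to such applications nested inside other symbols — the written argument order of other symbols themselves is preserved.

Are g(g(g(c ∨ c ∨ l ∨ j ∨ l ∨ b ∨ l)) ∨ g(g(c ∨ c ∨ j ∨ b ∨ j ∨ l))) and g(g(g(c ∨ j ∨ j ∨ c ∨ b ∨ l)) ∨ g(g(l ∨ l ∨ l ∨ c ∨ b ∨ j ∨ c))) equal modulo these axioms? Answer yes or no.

Answer: yes — both canonical forms are g(g(g(b ∨ c ∨ c ∨ j ∨ j ∨ l)) ∨ g(g(b ∨ c ∨ c ∨ j ∨ l ∨ l ∨ l)))

Derivation:
Left:  g(g(g(c ∨ c ∨ l ∨ j ∨ l ∨ b ∨ l)) ∨ g(g(c ∨ c ∨ j ∨ b ∨ j ∨ l)))
  Work inside:  g(g(c ∨ c ∨ l ∨ j ∨ l ∨ b ∨ l)) ∨ g(g(c ∨ c ∨ j ∨ b ∨ j ∨ l))
  Canonicalize subterm:  g(g(c ∨ c ∨ l ∨ j ∨ l ∨ b ∨ l))  →  g(g(b ∨ c ∨ c ∨ j ∨ l ∨ l ∨ l))
  Canonicalize subterm:  g(g(c ∨ c ∨ j ∨ b ∨ j ∨ l))  →  g(g(b ∨ c ∨ c ∨ j ∨ j ∨ l))
  Sort arguments:  g(g(b ∨ c ∨ c ∨ j ∨ j ∨ l)) ∨ g(g(b ∨ c ∨ c ∨ j ∨ l ∨ l ∨ l))
  Rebuild:  g(g(g(b ∨ c ∨ c ∨ j ∨ j ∨ l)) ∨ g(g(b ∨ c ∨ c ∨ j ∨ l ∨ l ∨ l)))
Right:  g(g(g(c ∨ j ∨ j ∨ c ∨ b ∨ l)) ∨ g(g(l ∨ l ∨ l ∨ c ∨ b ∨ j ∨ c)))
  Focus inside:  g(g(c ∨ j ∨ j ∨ c ∨ b ∨ l)) ∨ g(g(l ∨ l ∨ l ∨ c ∨ b ∨ j ∨ c))
  Canonicalize subterm:  g(g(c ∨ j ∨ j ∨ c ∨ b ∨ l))  →  g(g(b ∨ c ∨ c ∨ j ∨ j ∨ l))
  Canonicalize subterm:  g(g(l ∨ l ∨ l ∨ c ∨ b ∨ j ∨ c))  →  g(g(b ∨ c ∨ c ∨ j ∨ l ∨ l ∨ l))
  Sort:  g(g(b ∨ c ∨ c ∨ j ∨ j ∨ l)) ∨ g(g(b ∨ c ∨ c ∨ j ∨ l ∨ l ∨ l))
  Rebuild:  g(g(g(b ∨ c ∨ c ∨ j ∨ j ∨ l)) ∨ g(g(b ∨ c ∨ c ∨ j ∨ l ∨ l ∨ l)))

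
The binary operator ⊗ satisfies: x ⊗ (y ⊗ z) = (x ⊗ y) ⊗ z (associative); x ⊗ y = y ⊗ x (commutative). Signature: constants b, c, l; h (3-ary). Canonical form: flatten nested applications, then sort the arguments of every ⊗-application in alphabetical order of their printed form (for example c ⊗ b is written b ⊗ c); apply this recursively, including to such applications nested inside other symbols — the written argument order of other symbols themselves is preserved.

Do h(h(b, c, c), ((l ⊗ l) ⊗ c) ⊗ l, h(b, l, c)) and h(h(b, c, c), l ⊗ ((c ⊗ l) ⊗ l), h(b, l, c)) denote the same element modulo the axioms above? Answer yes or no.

Answer: yes — both canonical forms are h(h(b, c, c), c ⊗ l ⊗ l ⊗ l, h(b, l, c))

Derivation:
Left:  h(h(b, c, c), ((l ⊗ l) ⊗ c) ⊗ l, h(b, l, c))
  Descend into:  ((l ⊗ l) ⊗ c) ⊗ l
  Un-nest:  l ⊗ l ⊗ c ⊗ l
  Sort arguments:  c ⊗ l ⊗ l ⊗ l
  Put back:  h(h(b, c, c), c ⊗ l ⊗ l ⊗ l, h(b, l, c))
Right:  h(h(b, c, c), l ⊗ ((c ⊗ l) ⊗ l), h(b, l, c))
  Work inside:  l ⊗ ((c ⊗ l) ⊗ l)
  Merge nested applications:  l ⊗ c ⊗ l ⊗ l
  Order the arguments:  c ⊗ l ⊗ l ⊗ l
  Reassemble:  h(h(b, c, c), c ⊗ l ⊗ l ⊗ l, h(b, l, c))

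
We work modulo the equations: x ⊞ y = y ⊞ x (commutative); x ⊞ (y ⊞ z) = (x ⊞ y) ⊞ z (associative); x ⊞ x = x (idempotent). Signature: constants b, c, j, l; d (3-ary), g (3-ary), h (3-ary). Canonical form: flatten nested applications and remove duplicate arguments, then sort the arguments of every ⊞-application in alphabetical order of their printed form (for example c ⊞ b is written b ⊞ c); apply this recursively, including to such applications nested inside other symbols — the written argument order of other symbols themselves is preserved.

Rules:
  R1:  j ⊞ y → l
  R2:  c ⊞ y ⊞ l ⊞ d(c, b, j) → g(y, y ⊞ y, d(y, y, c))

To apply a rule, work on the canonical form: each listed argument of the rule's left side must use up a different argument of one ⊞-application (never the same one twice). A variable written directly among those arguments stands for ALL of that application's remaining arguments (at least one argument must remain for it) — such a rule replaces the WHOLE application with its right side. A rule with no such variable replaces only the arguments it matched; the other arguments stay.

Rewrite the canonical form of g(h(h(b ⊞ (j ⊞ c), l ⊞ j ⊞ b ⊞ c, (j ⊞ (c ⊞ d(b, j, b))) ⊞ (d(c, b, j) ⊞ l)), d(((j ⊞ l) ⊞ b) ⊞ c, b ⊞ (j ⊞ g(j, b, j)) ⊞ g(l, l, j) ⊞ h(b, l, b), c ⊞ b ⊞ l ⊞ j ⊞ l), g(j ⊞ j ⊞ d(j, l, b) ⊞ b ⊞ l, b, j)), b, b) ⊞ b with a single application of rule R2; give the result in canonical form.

Canonical form:  b ⊞ g(h(h(b ⊞ c ⊞ j, b ⊞ c ⊞ j ⊞ l, c ⊞ d(b, j, b) ⊞ d(c, b, j) ⊞ j ⊞ l), d(b ⊞ c ⊞ j ⊞ l, b ⊞ g(j, b, j) ⊞ g(l, l, j) ⊞ h(b, l, b) ⊞ j, b ⊞ c ⊞ j ⊞ l), g(b ⊞ d(j, l, b) ⊞ j ⊞ l, b, j)), b, b)
Apply R2:  consuming c, d(c, b, j), l;  y := d(b, j, b) ⊞ j
Every leftover argument binds to the variable; the entire application is replaced.
Result:  b ⊞ g(h(h(b ⊞ c ⊞ j, b ⊞ c ⊞ j ⊞ l, g(d(b, j, b) ⊞ j, d(b, j, b) ⊞ j, d(d(b, j, b) ⊞ j, d(b, j, b) ⊞ j, c))), d(b ⊞ c ⊞ j ⊞ l, b ⊞ g(j, b, j) ⊞ g(l, l, j) ⊞ h(b, l, b) ⊞ j, b ⊞ c ⊞ j ⊞ l), g(b ⊞ d(j, l, b) ⊞ j ⊞ l, b, j)), b, b)

Answer: b ⊞ g(h(h(b ⊞ c ⊞ j, b ⊞ c ⊞ j ⊞ l, g(d(b, j, b) ⊞ j, d(b, j, b) ⊞ j, d(d(b, j, b) ⊞ j, d(b, j, b) ⊞ j, c))), d(b ⊞ c ⊞ j ⊞ l, b ⊞ g(j, b, j) ⊞ g(l, l, j) ⊞ h(b, l, b) ⊞ j, b ⊞ c ⊞ j ⊞ l), g(b ⊞ d(j, l, b) ⊞ j ⊞ l, b, j)), b, b)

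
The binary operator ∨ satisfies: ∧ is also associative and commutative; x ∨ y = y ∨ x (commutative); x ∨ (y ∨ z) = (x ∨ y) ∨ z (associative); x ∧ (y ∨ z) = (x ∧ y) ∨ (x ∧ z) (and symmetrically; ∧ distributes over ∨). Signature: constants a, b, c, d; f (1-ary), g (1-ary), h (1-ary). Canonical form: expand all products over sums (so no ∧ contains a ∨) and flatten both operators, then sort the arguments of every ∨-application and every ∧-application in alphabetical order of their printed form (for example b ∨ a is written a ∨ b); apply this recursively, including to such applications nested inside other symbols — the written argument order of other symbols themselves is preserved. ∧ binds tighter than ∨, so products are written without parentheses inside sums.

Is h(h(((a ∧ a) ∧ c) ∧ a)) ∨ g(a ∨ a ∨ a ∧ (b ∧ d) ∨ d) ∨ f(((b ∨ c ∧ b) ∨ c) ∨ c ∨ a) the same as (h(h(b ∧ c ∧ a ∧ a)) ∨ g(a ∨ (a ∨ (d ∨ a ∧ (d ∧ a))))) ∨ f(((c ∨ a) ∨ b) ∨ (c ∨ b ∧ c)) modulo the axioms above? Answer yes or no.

Left:  h(h(((a ∧ a) ∧ c) ∧ a)) ∨ g(a ∨ a ∨ a ∧ (b ∧ d) ∨ d) ∨ f(((b ∨ c ∧ b) ∨ c) ∨ c ∨ a)
  Merge nested applications:  h(h(a ∧ a ∧ a ∧ c)) ∨ g(a ∨ a ∨ a ∧ b ∧ d ∨ d) ∨ f(a ∨ b ∨ b ∧ c ∨ c ∨ c)
  Sort arguments:  f(a ∨ b ∨ b ∧ c ∨ c ∨ c) ∨ g(a ∨ a ∨ a ∧ b ∧ d ∨ d) ∨ h(h(a ∧ a ∧ a ∧ c))
Right:  (h(h(b ∧ c ∧ a ∧ a)) ∨ g(a ∨ (a ∨ (d ∨ a ∧ (d ∧ a))))) ∨ f(((c ∨ a) ∨ b) ∨ (c ∨ b ∧ c))
  Flatten:  h(h(a ∧ a ∧ b ∧ c)) ∨ g(a ∨ a ∨ a ∧ a ∧ d ∨ d) ∨ f(a ∨ b ∨ b ∧ c ∨ c ∨ c)
  Order the arguments:  f(a ∨ b ∨ b ∧ c ∨ c ∨ c) ∨ g(a ∨ a ∨ a ∧ a ∧ d ∨ d) ∨ h(h(a ∧ a ∧ b ∧ c))

Answer: no — f(a ∨ b ∨ b ∧ c ∨ c ∨ c) ∨ g(a ∨ a ∨ a ∧ b ∧ d ∨ d) ∨ h(h(a ∧ a ∧ a ∧ c)) vs f(a ∨ b ∨ b ∧ c ∨ c ∨ c) ∨ g(a ∨ a ∨ a ∧ a ∧ d ∨ d) ∨ h(h(a ∧ a ∧ b ∧ c))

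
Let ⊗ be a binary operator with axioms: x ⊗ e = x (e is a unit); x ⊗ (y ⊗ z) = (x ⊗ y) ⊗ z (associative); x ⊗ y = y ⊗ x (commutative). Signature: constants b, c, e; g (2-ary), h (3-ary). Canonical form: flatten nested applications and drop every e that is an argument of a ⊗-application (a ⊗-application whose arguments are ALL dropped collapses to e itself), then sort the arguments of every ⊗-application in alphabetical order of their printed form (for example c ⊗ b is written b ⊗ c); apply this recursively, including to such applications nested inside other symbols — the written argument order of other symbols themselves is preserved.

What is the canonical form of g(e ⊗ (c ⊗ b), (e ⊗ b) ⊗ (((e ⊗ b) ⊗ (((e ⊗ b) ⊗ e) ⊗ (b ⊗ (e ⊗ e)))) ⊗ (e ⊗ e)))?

Descend into:  (e ⊗ b) ⊗ (((e ⊗ b) ⊗ (((e ⊗ b) ⊗ e) ⊗ (b ⊗ (e ⊗ e)))) ⊗ (e ⊗ e))
Merge nested applications:  e ⊗ b ⊗ e ⊗ b ⊗ e ⊗ b ⊗ e ⊗ b ⊗ e ⊗ e ⊗ e ⊗ e
Unit:  drop e (×8)
Sort:  b ⊗ b ⊗ b ⊗ b
Reassemble:  g(b ⊗ c, b ⊗ b ⊗ b ⊗ b)

Answer: g(b ⊗ c, b ⊗ b ⊗ b ⊗ b)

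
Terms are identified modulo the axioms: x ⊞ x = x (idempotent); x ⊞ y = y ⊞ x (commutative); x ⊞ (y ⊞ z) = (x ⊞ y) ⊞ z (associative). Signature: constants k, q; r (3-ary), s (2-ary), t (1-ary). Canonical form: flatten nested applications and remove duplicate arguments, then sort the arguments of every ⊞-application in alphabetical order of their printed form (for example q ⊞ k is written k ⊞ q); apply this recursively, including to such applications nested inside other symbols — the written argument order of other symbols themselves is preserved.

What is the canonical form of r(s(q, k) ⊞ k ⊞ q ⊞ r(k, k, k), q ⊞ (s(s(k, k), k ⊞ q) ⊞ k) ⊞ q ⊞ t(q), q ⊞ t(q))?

Focus inside:  q ⊞ (s(s(k, k), k ⊞ q) ⊞ k) ⊞ q ⊞ t(q)
Flatten:  q ⊞ s(s(k, k), k ⊞ q) ⊞ k ⊞ q ⊞ t(q)
Idempotence:  drop duplicate q
Sort:  k ⊞ q ⊞ s(s(k, k), k ⊞ q) ⊞ t(q)
Rebuild:  r(k ⊞ q ⊞ r(k, k, k) ⊞ s(q, k), k ⊞ q ⊞ s(s(k, k), k ⊞ q) ⊞ t(q), q ⊞ t(q))

Answer: r(k ⊞ q ⊞ r(k, k, k) ⊞ s(q, k), k ⊞ q ⊞ s(s(k, k), k ⊞ q) ⊞ t(q), q ⊞ t(q))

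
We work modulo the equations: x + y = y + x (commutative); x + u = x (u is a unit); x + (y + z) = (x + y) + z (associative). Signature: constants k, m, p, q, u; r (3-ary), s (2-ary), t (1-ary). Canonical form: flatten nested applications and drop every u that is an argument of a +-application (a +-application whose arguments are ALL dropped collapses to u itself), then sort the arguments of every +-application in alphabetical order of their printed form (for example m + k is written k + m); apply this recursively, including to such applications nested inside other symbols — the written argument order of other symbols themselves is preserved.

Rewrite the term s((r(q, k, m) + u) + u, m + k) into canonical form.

Answer: s(r(q, k, m), k + m)

Derivation:
Work inside:  (r(q, k, m) + u) + u
Un-nest:  r(q, k, m) + u + u
Units out:  drop u (×2)
Sort arguments:  r(q, k, m)
Rebuild:  s(r(q, k, m), k + m)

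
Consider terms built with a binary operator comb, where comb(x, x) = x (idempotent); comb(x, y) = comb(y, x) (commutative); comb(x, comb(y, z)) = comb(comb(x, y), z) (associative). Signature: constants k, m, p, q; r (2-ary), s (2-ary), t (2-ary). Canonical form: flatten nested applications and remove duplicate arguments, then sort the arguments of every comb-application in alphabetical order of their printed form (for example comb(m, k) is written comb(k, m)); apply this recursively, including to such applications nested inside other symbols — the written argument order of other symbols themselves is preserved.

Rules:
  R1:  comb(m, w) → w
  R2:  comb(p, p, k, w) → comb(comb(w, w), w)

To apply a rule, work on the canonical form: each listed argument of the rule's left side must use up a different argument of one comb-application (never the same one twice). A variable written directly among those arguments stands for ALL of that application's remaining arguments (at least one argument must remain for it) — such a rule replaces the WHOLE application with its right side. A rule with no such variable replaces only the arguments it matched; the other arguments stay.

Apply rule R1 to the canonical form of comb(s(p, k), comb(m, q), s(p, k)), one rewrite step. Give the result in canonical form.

Canonical form:  comb(m, q, s(p, k))
Apply R1:  consuming m;  w := comb(q, s(p, k))
The variable takes the whole remainder — replace the entire application.
Giving:  comb(q, s(p, k))

Answer: comb(q, s(p, k))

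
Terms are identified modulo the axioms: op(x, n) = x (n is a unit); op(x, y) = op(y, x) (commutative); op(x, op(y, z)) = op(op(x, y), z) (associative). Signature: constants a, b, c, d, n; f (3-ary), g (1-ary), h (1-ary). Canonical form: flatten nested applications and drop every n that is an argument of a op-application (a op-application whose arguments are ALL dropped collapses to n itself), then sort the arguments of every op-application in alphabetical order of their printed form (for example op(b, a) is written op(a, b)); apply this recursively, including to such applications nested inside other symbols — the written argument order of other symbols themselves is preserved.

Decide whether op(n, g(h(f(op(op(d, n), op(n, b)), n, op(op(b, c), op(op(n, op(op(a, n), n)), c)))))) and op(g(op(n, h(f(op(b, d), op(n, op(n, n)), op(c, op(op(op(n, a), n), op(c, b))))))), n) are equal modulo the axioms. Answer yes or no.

Left:  op(n, g(h(f(op(op(d, n), op(n, b)), n, op(op(b, c), op(op(n, op(op(a, n), n)), c))))))
  Inside:  g(h(f(op(op(d, n), op(n, b)), n, op(op(b, c), op(op(n, op(op(a, n), n)), c)))))  →  g(h(f(op(b, d), n, op(a, b, c, c))))
  Drop the unit:  drop n
  Order the arguments:  g(h(f(op(b, d), n, op(a, b, c, c))))
Right:  op(g(op(n, h(f(op(b, d), op(n, op(n, n)), op(c, op(op(op(n, a), n), op(c, b))))))), n)
  Inside:  g(op(n, h(f(op(b, d), op(n, op(n, n)), op(c, op(op(op(n, a), n), op(c, b)))))))  →  g(h(f(op(b, d), n, op(a, b, c, c))))
  Drop the unit:  drop n
  Sort arguments:  g(h(f(op(b, d), n, op(a, b, c, c))))

Answer: yes — both canonical forms are g(h(f(op(b, d), n, op(a, b, c, c))))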